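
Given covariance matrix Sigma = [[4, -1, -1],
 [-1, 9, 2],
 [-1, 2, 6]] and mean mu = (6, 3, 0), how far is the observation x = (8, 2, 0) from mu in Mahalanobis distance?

Step 1 — centre the observation: (x - mu) = (2, -1, 0).

Step 2 — invert Sigma (cofactor / det for 3×3, or solve directly):
  Sigma^{-1} = [[0.2646, 0.0212, 0.037],
 [0.0212, 0.1217, -0.037],
 [0.037, -0.037, 0.1852]].

Step 3 — form the quadratic (x - mu)^T · Sigma^{-1} · (x - mu):
  Sigma^{-1} · (x - mu) = (0.5079, -0.0794, 0.1111).
  (x - mu)^T · [Sigma^{-1} · (x - mu)] = (2)·(0.5079) + (-1)·(-0.0794) + (0)·(0.1111) = 1.0952.

Step 4 — take square root: d = √(1.0952) ≈ 1.0465.

d(x, mu) = √(1.0952) ≈ 1.0465


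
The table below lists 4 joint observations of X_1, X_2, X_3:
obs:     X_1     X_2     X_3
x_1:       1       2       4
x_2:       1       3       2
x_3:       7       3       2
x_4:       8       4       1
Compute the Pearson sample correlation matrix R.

Step 1 — column means:
  mean(X_1) = (1 + 1 + 7 + 8) / 4 = 17/4 = 4.25
  mean(X_2) = (2 + 3 + 3 + 4) / 4 = 12/4 = 3
  mean(X_3) = (4 + 2 + 2 + 1) / 4 = 9/4 = 2.25

Step 2 — sample variances and covariances s[i,j] = (1/(n-1)) · Σ_k (x_{k,i} - mean_i) · (x_{k,j} - mean_j), with n-1 = 3:
  s[X_1,X_1] = ((-3.25)·(-3.25) + (-3.25)·(-3.25) + (2.75)·(2.75) + (3.75)·(3.75)) / 3 = 42.75/3 = 14.25
  s[X_1,X_2] = ((-3.25)·(-1) + (-3.25)·(0) + (2.75)·(0) + (3.75)·(1)) / 3 = 7/3 = 2.3333
  s[X_1,X_3] = ((-3.25)·(1.75) + (-3.25)·(-0.25) + (2.75)·(-0.25) + (3.75)·(-1.25)) / 3 = -10.25/3 = -3.4167
  s[X_2,X_2] = ((-1)·(-1) + (0)·(0) + (0)·(0) + (1)·(1)) / 3 = 2/3 = 0.6667
  s[X_2,X_3] = ((-1)·(1.75) + (0)·(-0.25) + (0)·(-0.25) + (1)·(-1.25)) / 3 = -3/3 = -1
  s[X_3,X_3] = ((1.75)·(1.75) + (-0.25)·(-0.25) + (-0.25)·(-0.25) + (-1.25)·(-1.25)) / 3 = 4.75/3 = 1.5833
  Sample standard deviations s_i = √(s[i,i]):
  s(X_1) = √(14.25) = 3.7749
  s(X_2) = √(0.6667) = 0.8165
  s(X_3) = √(1.5833) = 1.2583

Step 3 — r_{ij} = s_{ij} / (s_i · s_j):
  r[X_1,X_1] = 1 (diagonal).
  r[X_1,X_2] = 2.3333 / (3.7749 · 0.8165) = 2.3333 / 3.0822 = 0.757
  r[X_1,X_3] = -3.4167 / (3.7749 · 1.2583) = -3.4167 / 4.75 = -0.7193
  r[X_2,X_2] = 1 (diagonal).
  r[X_2,X_3] = -1 / (0.8165 · 1.2583) = -1 / 1.0274 = -0.9733
  r[X_3,X_3] = 1 (diagonal).

R is symmetric with unit diagonal. Assembling:

R = [[1, 0.757, -0.7193],
 [0.757, 1, -0.9733],
 [-0.7193, -0.9733, 1]]


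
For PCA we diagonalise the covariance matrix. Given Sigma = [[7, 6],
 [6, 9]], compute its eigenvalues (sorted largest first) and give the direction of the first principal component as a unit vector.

Step 1 — characteristic polynomial of 2×2 Sigma:
  det(Sigma - λI) = λ² - trace · λ + det = 0.
  trace = 7 + 9 = 16, det = 7·9 - (6)² = 27.
Step 2 — discriminant:
  Δ = trace² - 4·det = 256 - 108 = 148.
Step 3 — eigenvalues:
  λ = (trace ± √Δ)/2 = (16 ± 12.1655)/2,
  λ_1 = 14.0828,  λ_2 = 1.9172.

Step 4 — unit eigenvector for λ_1: solve (Sigma - λ_1 I)v = 0. First row:
  (7 - 14.0828)·v_x + (6)·v_y = 0, i.e. (-7.0828)·v_x + (6)·v_y = 0,
  so v ∝ (b, λ_1 - a) = (6, 7.0828) = u.
  ||u|| = √((6)² + (7.0828)²) = √(86.1655) ≈ 9.2825,
  v_1 = u/||u|| ≈ (0.6464, 0.763) (||v_1|| = 1).

λ_1 = 14.0828,  λ_2 = 1.9172;  v_1 ≈ (0.6464, 0.763)


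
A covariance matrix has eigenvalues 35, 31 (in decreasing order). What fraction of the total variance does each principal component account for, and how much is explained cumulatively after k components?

Step 1 — total variance = trace(Sigma) = Σ λ_i = 35 + 31 = 66.

Step 2 — fraction explained by component i = λ_i / Σ λ:
  PC1: 35/66 = 0.5303
  PC2: 31/66 = 0.4697

Step 3 — cumulative fraction after k components = (λ_1 + ... + λ_k) / Σ λ:
  k = 1: 35/66 = 0.5303
  k = 2: (35 + 31)/66 = 66/66 = 1

Summary (fraction, with percent):

explained: PC1 0.5303 (53.03%), PC2 0.4697 (46.97%);  cumulative: 0.5303, 1


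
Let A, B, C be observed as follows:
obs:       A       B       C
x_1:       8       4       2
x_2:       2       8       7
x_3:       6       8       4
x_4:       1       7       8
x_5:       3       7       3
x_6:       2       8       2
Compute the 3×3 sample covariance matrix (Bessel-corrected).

Step 1 — column means:
  mean(A) = (8 + 2 + 6 + 1 + 3 + 2) / 6 = 22/6 = 3.6667
  mean(B) = (4 + 8 + 8 + 7 + 7 + 8) / 6 = 42/6 = 7
  mean(C) = (2 + 7 + 4 + 8 + 3 + 2) / 6 = 26/6 = 4.3333

Step 2 — sample covariance S[i,j] = (1/(n-1)) · Σ_k (x_{k,i} - mean_i) · (x_{k,j} - mean_j), with n-1 = 5.
  S[A,A] = ((4.3333)·(4.3333) + (-1.6667)·(-1.6667) + (2.3333)·(2.3333) + (-2.6667)·(-2.6667) + (-0.6667)·(-0.6667) + (-1.6667)·(-1.6667)) / 5 = 37.3333/5 = 7.4667
  S[A,B] = ((4.3333)·(-3) + (-1.6667)·(1) + (2.3333)·(1) + (-2.6667)·(0) + (-0.6667)·(0) + (-1.6667)·(1)) / 5 = -14/5 = -2.8
  S[A,C] = ((4.3333)·(-2.3333) + (-1.6667)·(2.6667) + (2.3333)·(-0.3333) + (-2.6667)·(3.6667) + (-0.6667)·(-1.3333) + (-1.6667)·(-2.3333)) / 5 = -20.3333/5 = -4.0667
  S[B,B] = ((-3)·(-3) + (1)·(1) + (1)·(1) + (0)·(0) + (0)·(0) + (1)·(1)) / 5 = 12/5 = 2.4
  S[B,C] = ((-3)·(-2.3333) + (1)·(2.6667) + (1)·(-0.3333) + (0)·(3.6667) + (0)·(-1.3333) + (1)·(-2.3333)) / 5 = 7/5 = 1.4
  S[C,C] = ((-2.3333)·(-2.3333) + (2.6667)·(2.6667) + (-0.3333)·(-0.3333) + (3.6667)·(3.6667) + (-1.3333)·(-1.3333) + (-2.3333)·(-2.3333)) / 5 = 33.3333/5 = 6.6667

S is symmetric (S[j,i] = S[i,j]). Assembling:

S = [[7.4667, -2.8, -4.0667],
 [-2.8, 2.4, 1.4],
 [-4.0667, 1.4, 6.6667]]


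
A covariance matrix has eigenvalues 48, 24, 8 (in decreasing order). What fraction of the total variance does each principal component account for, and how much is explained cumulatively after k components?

Step 1 — total variance = trace(Sigma) = Σ λ_i = 48 + 24 + 8 = 80.

Step 2 — fraction explained by component i = λ_i / Σ λ:
  PC1: 48/80 = 0.6
  PC2: 24/80 = 0.3
  PC3: 8/80 = 0.1

Step 3 — cumulative fraction after k components = (λ_1 + ... + λ_k) / Σ λ:
  k = 1: 48/80 = 0.6
  k = 2: (48 + 24)/80 = 72/80 = 0.9
  k = 3: (48 + 24 + 8)/80 = 80/80 = 1

Summary (fraction, with percent):

explained: PC1 0.6 (60%), PC2 0.3 (30%), PC3 0.1 (10%);  cumulative: 0.6, 0.9, 1


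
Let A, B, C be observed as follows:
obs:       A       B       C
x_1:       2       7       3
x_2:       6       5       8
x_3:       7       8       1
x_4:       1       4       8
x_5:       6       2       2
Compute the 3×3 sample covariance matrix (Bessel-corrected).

Step 1 — column means:
  mean(A) = (2 + 6 + 7 + 1 + 6) / 5 = 22/5 = 4.4
  mean(B) = (7 + 5 + 8 + 4 + 2) / 5 = 26/5 = 5.2
  mean(C) = (3 + 8 + 1 + 8 + 2) / 5 = 22/5 = 4.4

Step 2 — sample covariance S[i,j] = (1/(n-1)) · Σ_k (x_{k,i} - mean_i) · (x_{k,j} - mean_j), with n-1 = 4.
  S[A,A] = ((-2.4)·(-2.4) + (1.6)·(1.6) + (2.6)·(2.6) + (-3.4)·(-3.4) + (1.6)·(1.6)) / 4 = 29.2/4 = 7.3
  S[A,B] = ((-2.4)·(1.8) + (1.6)·(-0.2) + (2.6)·(2.8) + (-3.4)·(-1.2) + (1.6)·(-3.2)) / 4 = 1.6/4 = 0.4
  S[A,C] = ((-2.4)·(-1.4) + (1.6)·(3.6) + (2.6)·(-3.4) + (-3.4)·(3.6) + (1.6)·(-2.4)) / 4 = -15.8/4 = -3.95
  S[B,B] = ((1.8)·(1.8) + (-0.2)·(-0.2) + (2.8)·(2.8) + (-1.2)·(-1.2) + (-3.2)·(-3.2)) / 4 = 22.8/4 = 5.7
  S[B,C] = ((1.8)·(-1.4) + (-0.2)·(3.6) + (2.8)·(-3.4) + (-1.2)·(3.6) + (-3.2)·(-2.4)) / 4 = -9.4/4 = -2.35
  S[C,C] = ((-1.4)·(-1.4) + (3.6)·(3.6) + (-3.4)·(-3.4) + (3.6)·(3.6) + (-2.4)·(-2.4)) / 4 = 45.2/4 = 11.3

S is symmetric (S[j,i] = S[i,j]). Assembling:

S = [[7.3, 0.4, -3.95],
 [0.4, 5.7, -2.35],
 [-3.95, -2.35, 11.3]]


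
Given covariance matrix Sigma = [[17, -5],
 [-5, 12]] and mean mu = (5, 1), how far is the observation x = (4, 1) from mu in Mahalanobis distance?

Step 1 — centre the observation: (x - mu) = (-1, 0).

Step 2 — invert Sigma. det(Sigma) = 17·12 - (-5)² = 179.
  Sigma^{-1} = (1/det) · [[d, -b], [-b, a]] = [[0.067, 0.0279],
 [0.0279, 0.095]].

Step 3 — form the quadratic (x - mu)^T · Sigma^{-1} · (x - mu):
  Sigma^{-1} · (x - mu) = (-0.067, -0.0279).
  (x - mu)^T · [Sigma^{-1} · (x - mu)] = (-1)·(-0.067) + (0)·(-0.0279) = 0.067.

Step 4 — take square root: d = √(0.067) ≈ 0.2589.

d(x, mu) = √(0.067) ≈ 0.2589


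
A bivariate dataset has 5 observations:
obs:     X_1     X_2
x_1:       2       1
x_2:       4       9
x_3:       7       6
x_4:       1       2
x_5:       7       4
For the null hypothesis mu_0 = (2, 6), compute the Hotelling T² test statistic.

Step 1 — sample mean vector:
  mean(X_1) = (2 + 4 + 7 + 1 + 7) / 5 = 21/5 = 4.2
  mean(X_2) = (1 + 9 + 6 + 2 + 4) / 5 = 22/5 = 4.4
  x̄ = (4.2, 4.4),  deviation x̄ - mu_0 = (4.2, 4.4) - (2, 6) = (2.2, -1.6).

Step 2 — sample covariance matrix, S[i,j] = (1/(n-1)) · Σ_k (x_{k,i} - mean_i) · (x_{k,j} - mean_j), divisor n-1 = 4:
  S[X_1,X_1] = ((-2.2)·(-2.2) + (-0.2)·(-0.2) + (2.8)·(2.8) + (-3.2)·(-3.2) + (2.8)·(2.8)) / 4 = 30.8/4 = 7.7
  S[X_1,X_2] = ((-2.2)·(-3.4) + (-0.2)·(4.6) + (2.8)·(1.6) + (-3.2)·(-2.4) + (2.8)·(-0.4)) / 4 = 17.6/4 = 4.4
  S[X_2,X_2] = ((-3.4)·(-3.4) + (4.6)·(4.6) + (1.6)·(1.6) + (-2.4)·(-2.4) + (-0.4)·(-0.4)) / 4 = 41.2/4 = 10.3
  S = [[7.7, 4.4],
 [4.4, 10.3]].

Step 3 — invert S. det(S) = 7.7·10.3 - (4.4)² = 59.95.
  S^{-1} = (1/det) · [[d, -b], [-b, a]] = [[0.1718, -0.0734],
 [-0.0734, 0.1284]].

Step 4 — quadratic form (x̄ - mu_0)^T · S^{-1} · (x̄ - mu_0):
  S^{-1} · (x̄ - mu_0) = (0.4954, -0.367),
  (x̄ - mu_0)^T · [...] = (2.2)·(0.4954) + (-1.6)·(-0.367) = 1.6771.

Step 5 — scale by n: T² = 5 · 1.6771 = 8.3853.

T² ≈ 8.3853


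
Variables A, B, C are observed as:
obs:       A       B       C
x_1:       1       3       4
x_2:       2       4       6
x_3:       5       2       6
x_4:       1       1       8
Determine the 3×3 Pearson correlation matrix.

Step 1 — column means:
  mean(A) = (1 + 2 + 5 + 1) / 4 = 9/4 = 2.25
  mean(B) = (3 + 4 + 2 + 1) / 4 = 10/4 = 2.5
  mean(C) = (4 + 6 + 6 + 8) / 4 = 24/4 = 6

Step 2 — sample variances and covariances s[i,j] = (1/(n-1)) · Σ_k (x_{k,i} - mean_i) · (x_{k,j} - mean_j), with n-1 = 3:
  s[A,A] = ((-1.25)·(-1.25) + (-0.25)·(-0.25) + (2.75)·(2.75) + (-1.25)·(-1.25)) / 3 = 10.75/3 = 3.5833
  s[A,B] = ((-1.25)·(0.5) + (-0.25)·(1.5) + (2.75)·(-0.5) + (-1.25)·(-1.5)) / 3 = -0.5/3 = -0.1667
  s[A,C] = ((-1.25)·(-2) + (-0.25)·(0) + (2.75)·(0) + (-1.25)·(2)) / 3 = 0/3 = 0
  s[B,B] = ((0.5)·(0.5) + (1.5)·(1.5) + (-0.5)·(-0.5) + (-1.5)·(-1.5)) / 3 = 5/3 = 1.6667
  s[B,C] = ((0.5)·(-2) + (1.5)·(0) + (-0.5)·(0) + (-1.5)·(2)) / 3 = -4/3 = -1.3333
  s[C,C] = ((-2)·(-2) + (0)·(0) + (0)·(0) + (2)·(2)) / 3 = 8/3 = 2.6667
  Sample standard deviations s_i = √(s[i,i]):
  s(A) = √(3.5833) = 1.893
  s(B) = √(1.6667) = 1.291
  s(C) = √(2.6667) = 1.633

Step 3 — r_{ij} = s_{ij} / (s_i · s_j):
  r[A,A] = 1 (diagonal).
  r[A,B] = -0.1667 / (1.893 · 1.291) = -0.1667 / 2.4438 = -0.0682
  r[A,C] = 0 / (1.893 · 1.633) = 0 / 3.0912 = 0
  r[B,B] = 1 (diagonal).
  r[B,C] = -1.3333 / (1.291 · 1.633) = -1.3333 / 2.1082 = -0.6325
  r[C,C] = 1 (diagonal).

R is symmetric with unit diagonal. Assembling:

R = [[1, -0.0682, 0],
 [-0.0682, 1, -0.6325],
 [0, -0.6325, 1]]


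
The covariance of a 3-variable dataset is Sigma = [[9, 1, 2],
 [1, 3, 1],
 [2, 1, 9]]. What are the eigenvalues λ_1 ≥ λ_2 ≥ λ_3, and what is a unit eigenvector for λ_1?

Step 1 — characteristic polynomial p(λ) = det(λI - Sigma) = λ³ - tr·λ² + c_1·λ - det, where tr = trace, c_1 = sum of the principal 2×2 minors, det = det(Sigma):
  tr = 9 + 3 + 9 = 21,
  c_1 = (9·3 - (1)²) + (9·9 - (2)²) + (3·9 - (1)²) = 26 + 77 + 26 = 129,
  det = 9·(3·9 - (1)²) - (1)·((1)·9 - (1)·(2)) + (2)·((1)·(1) - 3·(2)) = 9·(26) - (1)·(7) + (2)·(-5) = 217.
  So p(λ) = λ³ - 21λ² + 129λ - 217.
Step 2 — look for an integer root (rational root theorem: any rational root is an integer divisor of 217). Testing λ = 7:
  p(7) = 343 - 1029 + 903 - 217 = 0  ✓
  Dividing out (λ - 7): p(λ) = (λ - 7)(λ² - 14λ + 31).
Step 3 — remaining eigenvalues from the quadratic λ² - 14λ + 31 = 0:
  Δ = 14² - 4·31 = 196 - 124 = 72,  λ = (14 ± √72)/2 = (14 ± 8.4853)/2 ≈ 11.2426 or 2.7574.
  Sorted: λ_1 = 11.2426,  λ_2 = 7,  λ_3 = 2.7574  (check: sum = 21 = tr ✓).

Step 4 — unit eigenvector for λ_1 ≈ 11.2426: v spans the null space of (Sigma - λ_1 I), whose rows are
  r_1 = (-2.2426, 1, 2),  r_2 = (1, -8.2426, 1),  r_3 = (2, 1, -2.2426).
  v is orthogonal to every row, so take v ∝ r_1 × r_2 = ((1)·(1) - (2)·(-8.2426), (2)·(1) - (-2.2426)·(1), (-2.2426)·(-8.2426) - (1)·(1)) ≈ (17.4853, 4.2426, 17.4853).
  Let u = (17.4853, 4.2426, 17.4853).
  ||u|| = √((17.4853)² + (4.2426)² + (17.4853)²) = √(629.4701) ≈ 25.0892,  v_1 = u/||u|| ≈ (0.6969, 0.1691, 0.6969) (||v_1|| = 1).

λ_1 = 11.2426,  λ_2 = 7,  λ_3 = 2.7574;  v_1 ≈ (0.6969, 0.1691, 0.6969)


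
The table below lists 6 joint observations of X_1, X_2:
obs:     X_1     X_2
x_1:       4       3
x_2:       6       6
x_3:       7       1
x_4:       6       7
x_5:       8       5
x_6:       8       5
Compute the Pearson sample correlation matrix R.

Step 1 — column means:
  mean(X_1) = (4 + 6 + 7 + 6 + 8 + 8) / 6 = 39/6 = 6.5
  mean(X_2) = (3 + 6 + 1 + 7 + 5 + 5) / 6 = 27/6 = 4.5

Step 2 — sample variances and covariances s[i,j] = (1/(n-1)) · Σ_k (x_{k,i} - mean_i) · (x_{k,j} - mean_j), with n-1 = 5:
  s[X_1,X_1] = ((-2.5)·(-2.5) + (-0.5)·(-0.5) + (0.5)·(0.5) + (-0.5)·(-0.5) + (1.5)·(1.5) + (1.5)·(1.5)) / 5 = 11.5/5 = 2.3
  s[X_1,X_2] = ((-2.5)·(-1.5) + (-0.5)·(1.5) + (0.5)·(-3.5) + (-0.5)·(2.5) + (1.5)·(0.5) + (1.5)·(0.5)) / 5 = 1.5/5 = 0.3
  s[X_2,X_2] = ((-1.5)·(-1.5) + (1.5)·(1.5) + (-3.5)·(-3.5) + (2.5)·(2.5) + (0.5)·(0.5) + (0.5)·(0.5)) / 5 = 23.5/5 = 4.7
  Sample standard deviations s_i = √(s[i,i]):
  s(X_1) = √(2.3) = 1.5166
  s(X_2) = √(4.7) = 2.1679

Step 3 — r_{ij} = s_{ij} / (s_i · s_j):
  r[X_1,X_1] = 1 (diagonal).
  r[X_1,X_2] = 0.3 / (1.5166 · 2.1679) = 0.3 / 3.2879 = 0.0912
  r[X_2,X_2] = 1 (diagonal).

R is symmetric with unit diagonal. Assembling:

R = [[1, 0.0912],
 [0.0912, 1]]


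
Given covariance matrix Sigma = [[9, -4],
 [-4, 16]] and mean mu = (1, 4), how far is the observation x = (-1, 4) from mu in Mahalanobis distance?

Step 1 — centre the observation: (x - mu) = (-2, 0).

Step 2 — invert Sigma. det(Sigma) = 9·16 - (-4)² = 128.
  Sigma^{-1} = (1/det) · [[d, -b], [-b, a]] = [[0.125, 0.0312],
 [0.0312, 0.0703]].

Step 3 — form the quadratic (x - mu)^T · Sigma^{-1} · (x - mu):
  Sigma^{-1} · (x - mu) = (-0.25, -0.0625).
  (x - mu)^T · [Sigma^{-1} · (x - mu)] = (-2)·(-0.25) + (0)·(-0.0625) = 0.5.

Step 4 — take square root: d = √(0.5) ≈ 0.7071.

d(x, mu) = √(0.5) ≈ 0.7071


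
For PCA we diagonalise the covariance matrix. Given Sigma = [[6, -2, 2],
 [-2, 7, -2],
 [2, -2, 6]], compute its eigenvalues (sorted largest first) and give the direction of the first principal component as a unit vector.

Step 1 — characteristic polynomial p(λ) = det(λI - Sigma) = λ³ - tr·λ² + c_1·λ - det, where tr = trace, c_1 = sum of the principal 2×2 minors, det = det(Sigma):
  tr = 6 + 7 + 6 = 19,
  c_1 = (6·7 - (-2)²) + (6·6 - (2)²) + (7·6 - (-2)²) = 38 + 32 + 38 = 108,
  det = 6·(7·6 - (-2)²) - (-2)·((-2)·6 - (-2)·(2)) + (2)·((-2)·(-2) - 7·(2)) = 6·(38) - (-2)·(-8) + (2)·(-10) = 192.
  So p(λ) = λ³ - 19λ² + 108λ - 192.
Step 2 — look for an integer root (rational root theorem: any rational root is an integer divisor of 192). Testing λ = 4:
  p(4) = 64 - 304 + 432 - 192 = 0  ✓
  Dividing out (λ - 4): p(λ) = (λ - 4)(λ² - 15λ + 48).
Step 3 — remaining eigenvalues from the quadratic λ² - 15λ + 48 = 0:
  Δ = 15² - 4·48 = 225 - 192 = 33,  λ = (15 ± √33)/2 = (15 ± 5.7446)/2 ≈ 10.3723 or 4.6277.
  Sorted: λ_1 = 10.3723,  λ_2 = 4.6277,  λ_3 = 4  (check: sum = 19 = tr ✓).

Step 4 — unit eigenvector for λ_1 ≈ 10.3723: v spans the null space of (Sigma - λ_1 I), whose rows are
  r_1 = (-4.3723, -2, 2),  r_2 = (-2, -3.3723, -2),  r_3 = (2, -2, -4.3723).
  v is orthogonal to every row, so take v ∝ r_1 × r_2 = ((-2)·(-2) - (2)·(-3.3723), (2)·(-2) - (-4.3723)·(-2), (-4.3723)·(-3.3723) - (-2)·(-2)) ≈ (10.7446, -12.7446, 10.7446).
  Let u = (10.7446, -12.7446, 10.7446).
  ||u|| = √((10.7446)² + (-12.7446)² + (10.7446)²) = √(393.3151) ≈ 19.8322,  v_1 = u/||u|| ≈ (0.5418, -0.6426, 0.5418) (||v_1|| = 1).

λ_1 = 10.3723,  λ_2 = 4.6277,  λ_3 = 4;  v_1 ≈ (0.5418, -0.6426, 0.5418)


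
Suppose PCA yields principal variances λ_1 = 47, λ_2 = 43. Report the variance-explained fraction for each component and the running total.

Step 1 — total variance = trace(Sigma) = Σ λ_i = 47 + 43 = 90.

Step 2 — fraction explained by component i = λ_i / Σ λ:
  PC1: 47/90 = 0.5222
  PC2: 43/90 = 0.4778

Step 3 — cumulative fraction after k components = (λ_1 + ... + λ_k) / Σ λ:
  k = 1: 47/90 = 0.5222
  k = 2: (47 + 43)/90 = 90/90 = 1

Summary (fraction, with percent):

explained: PC1 0.5222 (52.22%), PC2 0.4778 (47.78%);  cumulative: 0.5222, 1


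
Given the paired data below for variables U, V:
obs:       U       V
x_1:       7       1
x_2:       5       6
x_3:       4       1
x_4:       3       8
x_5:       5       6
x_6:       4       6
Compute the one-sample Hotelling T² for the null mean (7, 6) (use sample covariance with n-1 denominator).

Step 1 — sample mean vector:
  mean(U) = (7 + 5 + 4 + 3 + 5 + 4) / 6 = 28/6 = 4.6667
  mean(V) = (1 + 6 + 1 + 8 + 6 + 6) / 6 = 28/6 = 4.6667
  x̄ = (4.6667, 4.6667),  deviation x̄ - mu_0 = (4.6667, 4.6667) - (7, 6) = (-2.3333, -1.3333).

Step 2 — sample covariance matrix, S[i,j] = (1/(n-1)) · Σ_k (x_{k,i} - mean_i) · (x_{k,j} - mean_j), divisor n-1 = 5:
  S[U,U] = ((2.3333)·(2.3333) + (0.3333)·(0.3333) + (-0.6667)·(-0.6667) + (-1.6667)·(-1.6667) + (0.3333)·(0.3333) + (-0.6667)·(-0.6667)) / 5 = 9.3333/5 = 1.8667
  S[U,V] = ((2.3333)·(-3.6667) + (0.3333)·(1.3333) + (-0.6667)·(-3.6667) + (-1.6667)·(3.3333) + (0.3333)·(1.3333) + (-0.6667)·(1.3333)) / 5 = -11.6667/5 = -2.3333
  S[V,V] = ((-3.6667)·(-3.6667) + (1.3333)·(1.3333) + (-3.6667)·(-3.6667) + (3.3333)·(3.3333) + (1.3333)·(1.3333) + (1.3333)·(1.3333)) / 5 = 43.3333/5 = 8.6667
  S = [[1.8667, -2.3333],
 [-2.3333, 8.6667]].

Step 3 — invert S. det(S) = 1.8667·8.6667 - (-2.3333)² = 10.7333.
  S^{-1} = (1/det) · [[d, -b], [-b, a]] = [[0.8075, 0.2174],
 [0.2174, 0.1739]].

Step 4 — quadratic form (x̄ - mu_0)^T · S^{-1} · (x̄ - mu_0):
  S^{-1} · (x̄ - mu_0) = (-2.1739, -0.7391),
  (x̄ - mu_0)^T · [...] = (-2.3333)·(-2.1739) + (-1.3333)·(-0.7391) = 6.058.

Step 5 — scale by n: T² = 6 · 6.058 = 36.3478.

T² ≈ 36.3478


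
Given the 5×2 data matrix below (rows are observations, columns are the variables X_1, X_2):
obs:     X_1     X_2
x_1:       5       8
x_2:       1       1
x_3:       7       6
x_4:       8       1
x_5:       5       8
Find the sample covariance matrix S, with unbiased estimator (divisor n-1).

Step 1 — column means:
  mean(X_1) = (5 + 1 + 7 + 8 + 5) / 5 = 26/5 = 5.2
  mean(X_2) = (8 + 1 + 6 + 1 + 8) / 5 = 24/5 = 4.8

Step 2 — sample covariance S[i,j] = (1/(n-1)) · Σ_k (x_{k,i} - mean_i) · (x_{k,j} - mean_j), with n-1 = 4.
  S[X_1,X_1] = ((-0.2)·(-0.2) + (-4.2)·(-4.2) + (1.8)·(1.8) + (2.8)·(2.8) + (-0.2)·(-0.2)) / 4 = 28.8/4 = 7.2
  S[X_1,X_2] = ((-0.2)·(3.2) + (-4.2)·(-3.8) + (1.8)·(1.2) + (2.8)·(-3.8) + (-0.2)·(3.2)) / 4 = 6.2/4 = 1.55
  S[X_2,X_2] = ((3.2)·(3.2) + (-3.8)·(-3.8) + (1.2)·(1.2) + (-3.8)·(-3.8) + (3.2)·(3.2)) / 4 = 50.8/4 = 12.7

S is symmetric (S[j,i] = S[i,j]). Assembling:

S = [[7.2, 1.55],
 [1.55, 12.7]]


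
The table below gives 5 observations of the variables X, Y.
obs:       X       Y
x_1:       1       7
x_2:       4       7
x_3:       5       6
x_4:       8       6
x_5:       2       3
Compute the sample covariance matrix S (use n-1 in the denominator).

Step 1 — column means:
  mean(X) = (1 + 4 + 5 + 8 + 2) / 5 = 20/5 = 4
  mean(Y) = (7 + 7 + 6 + 6 + 3) / 5 = 29/5 = 5.8

Step 2 — sample covariance S[i,j] = (1/(n-1)) · Σ_k (x_{k,i} - mean_i) · (x_{k,j} - mean_j), with n-1 = 4.
  S[X,X] = ((-3)·(-3) + (0)·(0) + (1)·(1) + (4)·(4) + (-2)·(-2)) / 4 = 30/4 = 7.5
  S[X,Y] = ((-3)·(1.2) + (0)·(1.2) + (1)·(0.2) + (4)·(0.2) + (-2)·(-2.8)) / 4 = 3/4 = 0.75
  S[Y,Y] = ((1.2)·(1.2) + (1.2)·(1.2) + (0.2)·(0.2) + (0.2)·(0.2) + (-2.8)·(-2.8)) / 4 = 10.8/4 = 2.7

S is symmetric (S[j,i] = S[i,j]). Assembling:

S = [[7.5, 0.75],
 [0.75, 2.7]]


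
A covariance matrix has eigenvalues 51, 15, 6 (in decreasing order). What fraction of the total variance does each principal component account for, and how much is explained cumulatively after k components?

Step 1 — total variance = trace(Sigma) = Σ λ_i = 51 + 15 + 6 = 72.

Step 2 — fraction explained by component i = λ_i / Σ λ:
  PC1: 51/72 = 0.7083
  PC2: 15/72 = 0.2083
  PC3: 6/72 = 0.0833

Step 3 — cumulative fraction after k components = (λ_1 + ... + λ_k) / Σ λ:
  k = 1: 51/72 = 0.7083
  k = 2: (51 + 15)/72 = 66/72 = 0.9167
  k = 3: (51 + 15 + 6)/72 = 72/72 = 1

Summary (fraction, with percent):

explained: PC1 0.7083 (70.83%), PC2 0.2083 (20.83%), PC3 0.0833 (8.33%);  cumulative: 0.7083, 0.9167, 1


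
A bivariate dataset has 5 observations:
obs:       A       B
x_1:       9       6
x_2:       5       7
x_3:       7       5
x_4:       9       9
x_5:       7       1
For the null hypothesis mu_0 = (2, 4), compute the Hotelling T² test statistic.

Step 1 — sample mean vector:
  mean(A) = (9 + 5 + 7 + 9 + 7) / 5 = 37/5 = 7.4
  mean(B) = (6 + 7 + 5 + 9 + 1) / 5 = 28/5 = 5.6
  x̄ = (7.4, 5.6),  deviation x̄ - mu_0 = (7.4, 5.6) - (2, 4) = (5.4, 1.6).

Step 2 — sample covariance matrix, S[i,j] = (1/(n-1)) · Σ_k (x_{k,i} - mean_i) · (x_{k,j} - mean_j), divisor n-1 = 4:
  S[A,A] = ((1.6)·(1.6) + (-2.4)·(-2.4) + (-0.4)·(-0.4) + (1.6)·(1.6) + (-0.4)·(-0.4)) / 4 = 11.2/4 = 2.8
  S[A,B] = ((1.6)·(0.4) + (-2.4)·(1.4) + (-0.4)·(-0.6) + (1.6)·(3.4) + (-0.4)·(-4.6)) / 4 = 4.8/4 = 1.2
  S[B,B] = ((0.4)·(0.4) + (1.4)·(1.4) + (-0.6)·(-0.6) + (3.4)·(3.4) + (-4.6)·(-4.6)) / 4 = 35.2/4 = 8.8
  S = [[2.8, 1.2],
 [1.2, 8.8]].

Step 3 — invert S. det(S) = 2.8·8.8 - (1.2)² = 23.2.
  S^{-1} = (1/det) · [[d, -b], [-b, a]] = [[0.3793, -0.0517],
 [-0.0517, 0.1207]].

Step 4 — quadratic form (x̄ - mu_0)^T · S^{-1} · (x̄ - mu_0):
  S^{-1} · (x̄ - mu_0) = (1.9655, -0.0862),
  (x̄ - mu_0)^T · [...] = (5.4)·(1.9655) + (1.6)·(-0.0862) = 10.4759.

Step 5 — scale by n: T² = 5 · 10.4759 = 52.3793.

T² ≈ 52.3793


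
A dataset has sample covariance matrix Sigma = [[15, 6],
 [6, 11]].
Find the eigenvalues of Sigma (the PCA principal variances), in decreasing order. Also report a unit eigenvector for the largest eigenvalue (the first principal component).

Step 1 — characteristic polynomial of 2×2 Sigma:
  det(Sigma - λI) = λ² - trace · λ + det = 0.
  trace = 15 + 11 = 26, det = 15·11 - (6)² = 129.
Step 2 — discriminant:
  Δ = trace² - 4·det = 676 - 516 = 160.
Step 3 — eigenvalues:
  λ = (trace ± √Δ)/2 = (26 ± 12.6491)/2,
  λ_1 = 19.3246,  λ_2 = 6.6754.

Step 4 — unit eigenvector for λ_1: solve (Sigma - λ_1 I)v = 0. First row:
  (15 - 19.3246)·v_x + (6)·v_y = 0, i.e. (-4.3246)·v_x + (6)·v_y = 0,
  so v ∝ (b, λ_1 - a) = (6, 4.3246) = u.
  ||u|| = √((6)² + (4.3246)²) = √(54.7018) ≈ 7.3961,
  v_1 = u/||u|| ≈ (0.8112, 0.5847) (||v_1|| = 1).

λ_1 = 19.3246,  λ_2 = 6.6754;  v_1 ≈ (0.8112, 0.5847)


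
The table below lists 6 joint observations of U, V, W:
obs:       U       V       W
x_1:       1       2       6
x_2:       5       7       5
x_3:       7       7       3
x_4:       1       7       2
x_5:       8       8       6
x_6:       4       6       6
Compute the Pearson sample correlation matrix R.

Step 1 — column means:
  mean(U) = (1 + 5 + 7 + 1 + 8 + 4) / 6 = 26/6 = 4.3333
  mean(V) = (2 + 7 + 7 + 7 + 8 + 6) / 6 = 37/6 = 6.1667
  mean(W) = (6 + 5 + 3 + 2 + 6 + 6) / 6 = 28/6 = 4.6667

Step 2 — sample variances and covariances s[i,j] = (1/(n-1)) · Σ_k (x_{k,i} - mean_i) · (x_{k,j} - mean_j), with n-1 = 5:
  s[U,U] = ((-3.3333)·(-3.3333) + (0.6667)·(0.6667) + (2.6667)·(2.6667) + (-3.3333)·(-3.3333) + (3.6667)·(3.6667) + (-0.3333)·(-0.3333)) / 5 = 43.3333/5 = 8.6667
  s[U,V] = ((-3.3333)·(-4.1667) + (0.6667)·(0.8333) + (2.6667)·(0.8333) + (-3.3333)·(0.8333) + (3.6667)·(1.8333) + (-0.3333)·(-0.1667)) / 5 = 20.6667/5 = 4.1333
  s[U,W] = ((-3.3333)·(1.3333) + (0.6667)·(0.3333) + (2.6667)·(-1.6667) + (-3.3333)·(-2.6667) + (3.6667)·(1.3333) + (-0.3333)·(1.3333)) / 5 = 4.6667/5 = 0.9333
  s[V,V] = ((-4.1667)·(-4.1667) + (0.8333)·(0.8333) + (0.8333)·(0.8333) + (0.8333)·(0.8333) + (1.8333)·(1.8333) + (-0.1667)·(-0.1667)) / 5 = 22.8333/5 = 4.5667
  s[V,W] = ((-4.1667)·(1.3333) + (0.8333)·(0.3333) + (0.8333)·(-1.6667) + (0.8333)·(-2.6667) + (1.8333)·(1.3333) + (-0.1667)·(1.3333)) / 5 = -6.6667/5 = -1.3333
  s[W,W] = ((1.3333)·(1.3333) + (0.3333)·(0.3333) + (-1.6667)·(-1.6667) + (-2.6667)·(-2.6667) + (1.3333)·(1.3333) + (1.3333)·(1.3333)) / 5 = 15.3333/5 = 3.0667
  Sample standard deviations s_i = √(s[i,i]):
  s(U) = √(8.6667) = 2.9439
  s(V) = √(4.5667) = 2.137
  s(W) = √(3.0667) = 1.7512

Step 3 — r_{ij} = s_{ij} / (s_i · s_j):
  r[U,U] = 1 (diagonal).
  r[U,V] = 4.1333 / (2.9439 · 2.137) = 4.1333 / 6.2911 = 0.657
  r[U,W] = 0.9333 / (2.9439 · 1.7512) = 0.9333 / 5.1554 = 0.181
  r[V,V] = 1 (diagonal).
  r[V,W] = -1.3333 / (2.137 · 1.7512) = -1.3333 / 3.7423 = -0.3563
  r[W,W] = 1 (diagonal).

R is symmetric with unit diagonal. Assembling:

R = [[1, 0.657, 0.181],
 [0.657, 1, -0.3563],
 [0.181, -0.3563, 1]]


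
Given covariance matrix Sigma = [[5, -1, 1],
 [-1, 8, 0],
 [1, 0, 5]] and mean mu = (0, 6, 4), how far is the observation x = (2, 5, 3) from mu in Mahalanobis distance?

Step 1 — centre the observation: (x - mu) = (2, -1, -1).

Step 2 — invert Sigma (cofactor / det for 3×3, or solve directly):
  Sigma^{-1} = [[0.2139, 0.0267, -0.0428],
 [0.0267, 0.1283, -0.0053],
 [-0.0428, -0.0053, 0.2086]].

Step 3 — form the quadratic (x - mu)^T · Sigma^{-1} · (x - mu):
  Sigma^{-1} · (x - mu) = (0.4439, -0.0695, -0.2888).
  (x - mu)^T · [Sigma^{-1} · (x - mu)] = (2)·(0.4439) + (-1)·(-0.0695) + (-1)·(-0.2888) = 1.246.

Step 4 — take square root: d = √(1.246) ≈ 1.1162.

d(x, mu) = √(1.246) ≈ 1.1162


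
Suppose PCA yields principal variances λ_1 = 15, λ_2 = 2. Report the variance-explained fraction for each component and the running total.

Step 1 — total variance = trace(Sigma) = Σ λ_i = 15 + 2 = 17.

Step 2 — fraction explained by component i = λ_i / Σ λ:
  PC1: 15/17 = 0.8824
  PC2: 2/17 = 0.1176

Step 3 — cumulative fraction after k components = (λ_1 + ... + λ_k) / Σ λ:
  k = 1: 15/17 = 0.8824
  k = 2: (15 + 2)/17 = 17/17 = 1

Summary (fraction, with percent):

explained: PC1 0.8824 (88.24%), PC2 0.1176 (11.76%);  cumulative: 0.8824, 1


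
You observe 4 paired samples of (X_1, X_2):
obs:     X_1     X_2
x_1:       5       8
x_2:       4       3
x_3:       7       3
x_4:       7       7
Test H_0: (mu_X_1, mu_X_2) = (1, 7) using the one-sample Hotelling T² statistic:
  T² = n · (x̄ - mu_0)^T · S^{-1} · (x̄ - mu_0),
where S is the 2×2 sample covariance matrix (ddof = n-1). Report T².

Step 1 — sample mean vector:
  mean(X_1) = (5 + 4 + 7 + 7) / 4 = 23/4 = 5.75
  mean(X_2) = (8 + 3 + 3 + 7) / 4 = 21/4 = 5.25
  x̄ = (5.75, 5.25),  deviation x̄ - mu_0 = (5.75, 5.25) - (1, 7) = (4.75, -1.75).

Step 2 — sample covariance matrix, S[i,j] = (1/(n-1)) · Σ_k (x_{k,i} - mean_i) · (x_{k,j} - mean_j), divisor n-1 = 3:
  S[X_1,X_1] = ((-0.75)·(-0.75) + (-1.75)·(-1.75) + (1.25)·(1.25) + (1.25)·(1.25)) / 3 = 6.75/3 = 2.25
  S[X_1,X_2] = ((-0.75)·(2.75) + (-1.75)·(-2.25) + (1.25)·(-2.25) + (1.25)·(1.75)) / 3 = 1.25/3 = 0.4167
  S[X_2,X_2] = ((2.75)·(2.75) + (-2.25)·(-2.25) + (-2.25)·(-2.25) + (1.75)·(1.75)) / 3 = 20.75/3 = 6.9167
  S = [[2.25, 0.4167],
 [0.4167, 6.9167]].

Step 3 — invert S. det(S) = 2.25·6.9167 - (0.4167)² = 15.3889.
  S^{-1} = (1/det) · [[d, -b], [-b, a]] = [[0.4495, -0.0271],
 [-0.0271, 0.1462]].

Step 4 — quadratic form (x̄ - mu_0)^T · S^{-1} · (x̄ - mu_0):
  S^{-1} · (x̄ - mu_0) = (2.1823, -0.3845),
  (x̄ - mu_0)^T · [...] = (4.75)·(2.1823) + (-1.75)·(-0.3845) = 11.0388.

Step 5 — scale by n: T² = 4 · 11.0388 = 44.1552.

T² ≈ 44.1552


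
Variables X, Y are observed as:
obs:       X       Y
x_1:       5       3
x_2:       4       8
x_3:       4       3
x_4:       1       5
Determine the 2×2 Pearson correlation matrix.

Step 1 — column means:
  mean(X) = (5 + 4 + 4 + 1) / 4 = 14/4 = 3.5
  mean(Y) = (3 + 8 + 3 + 5) / 4 = 19/4 = 4.75

Step 2 — sample variances and covariances s[i,j] = (1/(n-1)) · Σ_k (x_{k,i} - mean_i) · (x_{k,j} - mean_j), with n-1 = 3:
  s[X,X] = ((1.5)·(1.5) + (0.5)·(0.5) + (0.5)·(0.5) + (-2.5)·(-2.5)) / 3 = 9/3 = 3
  s[X,Y] = ((1.5)·(-1.75) + (0.5)·(3.25) + (0.5)·(-1.75) + (-2.5)·(0.25)) / 3 = -2.5/3 = -0.8333
  s[Y,Y] = ((-1.75)·(-1.75) + (3.25)·(3.25) + (-1.75)·(-1.75) + (0.25)·(0.25)) / 3 = 16.75/3 = 5.5833
  Sample standard deviations s_i = √(s[i,i]):
  s(X) = √(3) = 1.7321
  s(Y) = √(5.5833) = 2.3629

Step 3 — r_{ij} = s_{ij} / (s_i · s_j):
  r[X,X] = 1 (diagonal).
  r[X,Y] = -0.8333 / (1.7321 · 2.3629) = -0.8333 / 4.0927 = -0.2036
  r[Y,Y] = 1 (diagonal).

R is symmetric with unit diagonal. Assembling:

R = [[1, -0.2036],
 [-0.2036, 1]]


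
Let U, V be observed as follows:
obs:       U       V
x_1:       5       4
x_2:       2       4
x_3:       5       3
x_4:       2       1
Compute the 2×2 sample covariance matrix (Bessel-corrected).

Step 1 — column means:
  mean(U) = (5 + 2 + 5 + 2) / 4 = 14/4 = 3.5
  mean(V) = (4 + 4 + 3 + 1) / 4 = 12/4 = 3

Step 2 — sample covariance S[i,j] = (1/(n-1)) · Σ_k (x_{k,i} - mean_i) · (x_{k,j} - mean_j), with n-1 = 3.
  S[U,U] = ((1.5)·(1.5) + (-1.5)·(-1.5) + (1.5)·(1.5) + (-1.5)·(-1.5)) / 3 = 9/3 = 3
  S[U,V] = ((1.5)·(1) + (-1.5)·(1) + (1.5)·(0) + (-1.5)·(-2)) / 3 = 3/3 = 1
  S[V,V] = ((1)·(1) + (1)·(1) + (0)·(0) + (-2)·(-2)) / 3 = 6/3 = 2

S is symmetric (S[j,i] = S[i,j]). Assembling:

S = [[3, 1],
 [1, 2]]


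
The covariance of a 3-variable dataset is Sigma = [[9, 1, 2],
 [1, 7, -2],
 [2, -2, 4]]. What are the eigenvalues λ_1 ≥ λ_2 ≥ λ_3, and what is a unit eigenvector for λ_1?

Step 1 — characteristic polynomial p(λ) = det(λI - Sigma) = λ³ - tr·λ² + c_1·λ - det, where tr = trace, c_1 = sum of the principal 2×2 minors, det = det(Sigma):
  tr = 9 + 7 + 4 = 20,
  c_1 = (9·7 - (1)²) + (9·4 - (2)²) + (7·4 - (-2)²) = 62 + 32 + 24 = 118,
  det = 9·(7·4 - (-2)²) - (1)·((1)·4 - (-2)·(2)) + (2)·((1)·(-2) - 7·(2)) = 9·(24) - (1)·(8) + (2)·(-16) = 176.
  So p(λ) = λ³ - 20λ² + 118λ - 176.
Step 2 — look for an integer root (rational root theorem: any rational root is an integer divisor of 176). Testing λ = 8:
  p(8) = 512 - 1280 + 944 - 176 = 0  ✓
  Dividing out (λ - 8): p(λ) = (λ - 8)(λ² - 12λ + 22).
Step 3 — remaining eigenvalues from the quadratic λ² - 12λ + 22 = 0:
  Δ = 12² - 4·22 = 144 - 88 = 56,  λ = (12 ± √56)/2 = (12 ± 7.4833)/2 ≈ 9.7417 or 2.2583.
  Sorted: λ_1 = 9.7417,  λ_2 = 8,  λ_3 = 2.2583  (check: sum = 20 = tr ✓).

Step 4 — unit eigenvector for λ_1 ≈ 9.7417: v spans the null space of (Sigma - λ_1 I), whose rows are
  r_1 = (-0.7417, 1, 2),  r_2 = (1, -2.7417, -2),  r_3 = (2, -2, -5.7417).
  v is orthogonal to every row, so take v ∝ r_1 × r_2 = ((1)·(-2) - (2)·(-2.7417), (2)·(1) - (-0.7417)·(-2), (-0.7417)·(-2.7417) - (1)·(1)) ≈ (3.4833, 0.5167, 1.0334).
  Let u = (3.4833, 0.5167, 1.0334).
  ||u|| = √((3.4833)² + (0.5167)² + (1.0334)²) = √(13.4683) ≈ 3.6699,  v_1 = u/||u|| ≈ (0.9492, 0.1408, 0.2816) (||v_1|| = 1).

λ_1 = 9.7417,  λ_2 = 8,  λ_3 = 2.2583;  v_1 ≈ (0.9492, 0.1408, 0.2816)


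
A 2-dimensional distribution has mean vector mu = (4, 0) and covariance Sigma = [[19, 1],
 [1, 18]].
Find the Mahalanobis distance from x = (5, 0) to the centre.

Step 1 — centre the observation: (x - mu) = (1, 0).

Step 2 — invert Sigma. det(Sigma) = 19·18 - (1)² = 341.
  Sigma^{-1} = (1/det) · [[d, -b], [-b, a]] = [[0.0528, -0.0029],
 [-0.0029, 0.0557]].

Step 3 — form the quadratic (x - mu)^T · Sigma^{-1} · (x - mu):
  Sigma^{-1} · (x - mu) = (0.0528, -0.0029).
  (x - mu)^T · [Sigma^{-1} · (x - mu)] = (1)·(0.0528) + (0)·(-0.0029) = 0.0528.

Step 4 — take square root: d = √(0.0528) ≈ 0.2298.

d(x, mu) = √(0.0528) ≈ 0.2298


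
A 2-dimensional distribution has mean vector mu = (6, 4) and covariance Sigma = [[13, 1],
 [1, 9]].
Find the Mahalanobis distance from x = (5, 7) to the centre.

Step 1 — centre the observation: (x - mu) = (-1, 3).

Step 2 — invert Sigma. det(Sigma) = 13·9 - (1)² = 116.
  Sigma^{-1} = (1/det) · [[d, -b], [-b, a]] = [[0.0776, -0.0086],
 [-0.0086, 0.1121]].

Step 3 — form the quadratic (x - mu)^T · Sigma^{-1} · (x - mu):
  Sigma^{-1} · (x - mu) = (-0.1034, 0.3448).
  (x - mu)^T · [Sigma^{-1} · (x - mu)] = (-1)·(-0.1034) + (3)·(0.3448) = 1.1379.

Step 4 — take square root: d = √(1.1379) ≈ 1.0667.

d(x, mu) = √(1.1379) ≈ 1.0667


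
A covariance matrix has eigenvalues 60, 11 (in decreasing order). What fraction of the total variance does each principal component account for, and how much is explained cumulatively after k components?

Step 1 — total variance = trace(Sigma) = Σ λ_i = 60 + 11 = 71.

Step 2 — fraction explained by component i = λ_i / Σ λ:
  PC1: 60/71 = 0.8451
  PC2: 11/71 = 0.1549

Step 3 — cumulative fraction after k components = (λ_1 + ... + λ_k) / Σ λ:
  k = 1: 60/71 = 0.8451
  k = 2: (60 + 11)/71 = 71/71 = 1

Summary (fraction, with percent):

explained: PC1 0.8451 (84.51%), PC2 0.1549 (15.49%);  cumulative: 0.8451, 1


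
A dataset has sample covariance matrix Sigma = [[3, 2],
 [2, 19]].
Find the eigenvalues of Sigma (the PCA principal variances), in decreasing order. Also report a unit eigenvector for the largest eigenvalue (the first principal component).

Step 1 — characteristic polynomial of 2×2 Sigma:
  det(Sigma - λI) = λ² - trace · λ + det = 0.
  trace = 3 + 19 = 22, det = 3·19 - (2)² = 53.
Step 2 — discriminant:
  Δ = trace² - 4·det = 484 - 212 = 272.
Step 3 — eigenvalues:
  λ = (trace ± √Δ)/2 = (22 ± 16.4924)/2,
  λ_1 = 19.2462,  λ_2 = 2.7538.

Step 4 — unit eigenvector for λ_1: solve (Sigma - λ_1 I)v = 0. First row:
  (3 - 19.2462)·v_x + (2)·v_y = 0, i.e. (-16.2462)·v_x + (2)·v_y = 0,
  so v ∝ (b, λ_1 - a) = (2, 16.2462) = u.
  ||u|| = √((2)² + (16.2462)²) = √(267.9394) ≈ 16.3689,
  v_1 = u/||u|| ≈ (0.1222, 0.9925) (||v_1|| = 1).

λ_1 = 19.2462,  λ_2 = 2.7538;  v_1 ≈ (0.1222, 0.9925)


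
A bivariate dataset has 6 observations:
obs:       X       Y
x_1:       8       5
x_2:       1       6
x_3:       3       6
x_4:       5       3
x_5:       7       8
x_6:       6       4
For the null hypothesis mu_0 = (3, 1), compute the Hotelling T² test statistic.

Step 1 — sample mean vector:
  mean(X) = (8 + 1 + 3 + 5 + 7 + 6) / 6 = 30/6 = 5
  mean(Y) = (5 + 6 + 6 + 3 + 8 + 4) / 6 = 32/6 = 5.3333
  x̄ = (5, 5.3333),  deviation x̄ - mu_0 = (5, 5.3333) - (3, 1) = (2, 4.3333).

Step 2 — sample covariance matrix, S[i,j] = (1/(n-1)) · Σ_k (x_{k,i} - mean_i) · (x_{k,j} - mean_j), divisor n-1 = 5:
  S[X,X] = ((3)·(3) + (-4)·(-4) + (-2)·(-2) + (0)·(0) + (2)·(2) + (1)·(1)) / 5 = 34/5 = 6.8
  S[X,Y] = ((3)·(-0.3333) + (-4)·(0.6667) + (-2)·(0.6667) + (0)·(-2.3333) + (2)·(2.6667) + (1)·(-1.3333)) / 5 = -1/5 = -0.2
  S[Y,Y] = ((-0.3333)·(-0.3333) + (0.6667)·(0.6667) + (0.6667)·(0.6667) + (-2.3333)·(-2.3333) + (2.6667)·(2.6667) + (-1.3333)·(-1.3333)) / 5 = 15.3333/5 = 3.0667
  S = [[6.8, -0.2],
 [-0.2, 3.0667]].

Step 3 — invert S. det(S) = 6.8·3.0667 - (-0.2)² = 20.8133.
  S^{-1} = (1/det) · [[d, -b], [-b, a]] = [[0.1473, 0.0096],
 [0.0096, 0.3267]].

Step 4 — quadratic form (x̄ - mu_0)^T · S^{-1} · (x̄ - mu_0):
  S^{-1} · (x̄ - mu_0) = (0.3363, 1.435),
  (x̄ - mu_0)^T · [...] = (2)·(0.3363) + (4.3333)·(1.435) = 6.8909.

Step 5 — scale by n: T² = 6 · 6.8909 = 41.3453.

T² ≈ 41.3453


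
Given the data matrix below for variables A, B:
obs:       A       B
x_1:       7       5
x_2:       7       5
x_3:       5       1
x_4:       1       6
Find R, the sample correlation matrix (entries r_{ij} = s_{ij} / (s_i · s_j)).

Step 1 — column means:
  mean(A) = (7 + 7 + 5 + 1) / 4 = 20/4 = 5
  mean(B) = (5 + 5 + 1 + 6) / 4 = 17/4 = 4.25

Step 2 — sample variances and covariances s[i,j] = (1/(n-1)) · Σ_k (x_{k,i} - mean_i) · (x_{k,j} - mean_j), with n-1 = 3:
  s[A,A] = ((2)·(2) + (2)·(2) + (0)·(0) + (-4)·(-4)) / 3 = 24/3 = 8
  s[A,B] = ((2)·(0.75) + (2)·(0.75) + (0)·(-3.25) + (-4)·(1.75)) / 3 = -4/3 = -1.3333
  s[B,B] = ((0.75)·(0.75) + (0.75)·(0.75) + (-3.25)·(-3.25) + (1.75)·(1.75)) / 3 = 14.75/3 = 4.9167
  Sample standard deviations s_i = √(s[i,i]):
  s(A) = √(8) = 2.8284
  s(B) = √(4.9167) = 2.2174

Step 3 — r_{ij} = s_{ij} / (s_i · s_j):
  r[A,A] = 1 (diagonal).
  r[A,B] = -1.3333 / (2.8284 · 2.2174) = -1.3333 / 6.2716 = -0.2126
  r[B,B] = 1 (diagonal).

R is symmetric with unit diagonal. Assembling:

R = [[1, -0.2126],
 [-0.2126, 1]]


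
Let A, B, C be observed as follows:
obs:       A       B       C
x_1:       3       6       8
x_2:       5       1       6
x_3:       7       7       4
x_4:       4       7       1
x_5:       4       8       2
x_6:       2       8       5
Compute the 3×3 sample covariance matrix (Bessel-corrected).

Step 1 — column means:
  mean(A) = (3 + 5 + 7 + 4 + 4 + 2) / 6 = 25/6 = 4.1667
  mean(B) = (6 + 1 + 7 + 7 + 8 + 8) / 6 = 37/6 = 6.1667
  mean(C) = (8 + 6 + 4 + 1 + 2 + 5) / 6 = 26/6 = 4.3333

Step 2 — sample covariance S[i,j] = (1/(n-1)) · Σ_k (x_{k,i} - mean_i) · (x_{k,j} - mean_j), with n-1 = 5.
  S[A,A] = ((-1.1667)·(-1.1667) + (0.8333)·(0.8333) + (2.8333)·(2.8333) + (-0.1667)·(-0.1667) + (-0.1667)·(-0.1667) + (-2.1667)·(-2.1667)) / 5 = 14.8333/5 = 2.9667
  S[A,B] = ((-1.1667)·(-0.1667) + (0.8333)·(-5.1667) + (2.8333)·(0.8333) + (-0.1667)·(0.8333) + (-0.1667)·(1.8333) + (-2.1667)·(1.8333)) / 5 = -6.1667/5 = -1.2333
  S[A,C] = ((-1.1667)·(3.6667) + (0.8333)·(1.6667) + (2.8333)·(-0.3333) + (-0.1667)·(-3.3333) + (-0.1667)·(-2.3333) + (-2.1667)·(0.6667)) / 5 = -4.3333/5 = -0.8667
  S[B,B] = ((-0.1667)·(-0.1667) + (-5.1667)·(-5.1667) + (0.8333)·(0.8333) + (0.8333)·(0.8333) + (1.8333)·(1.8333) + (1.8333)·(1.8333)) / 5 = 34.8333/5 = 6.9667
  S[B,C] = ((-0.1667)·(3.6667) + (-5.1667)·(1.6667) + (0.8333)·(-0.3333) + (0.8333)·(-3.3333) + (1.8333)·(-2.3333) + (1.8333)·(0.6667)) / 5 = -15.3333/5 = -3.0667
  S[C,C] = ((3.6667)·(3.6667) + (1.6667)·(1.6667) + (-0.3333)·(-0.3333) + (-3.3333)·(-3.3333) + (-2.3333)·(-2.3333) + (0.6667)·(0.6667)) / 5 = 33.3333/5 = 6.6667

S is symmetric (S[j,i] = S[i,j]). Assembling:

S = [[2.9667, -1.2333, -0.8667],
 [-1.2333, 6.9667, -3.0667],
 [-0.8667, -3.0667, 6.6667]]


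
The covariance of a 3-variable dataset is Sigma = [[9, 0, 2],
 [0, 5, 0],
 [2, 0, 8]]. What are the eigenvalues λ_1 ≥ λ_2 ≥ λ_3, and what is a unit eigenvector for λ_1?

Step 1 — characteristic polynomial p(λ) = det(λI - Sigma) = λ³ - tr·λ² + c_1·λ - det, where tr = trace, c_1 = sum of the principal 2×2 minors, det = det(Sigma):
  tr = 9 + 5 + 8 = 22,
  c_1 = (9·5 - (0)²) + (9·8 - (2)²) + (5·8 - (0)²) = 45 + 68 + 40 = 153,
  det = 9·(5·8 - (0)²) - (0)·((0)·8 - (0)·(2)) + (2)·((0)·(0) - 5·(2)) = 9·(40) - (0)·(0) + (2)·(-10) = 340.
  So p(λ) = λ³ - 22λ² + 153λ - 340.
Step 2 — look for an integer root (rational root theorem: any rational root is an integer divisor of 340). Testing λ = 5:
  p(5) = 125 - 550 + 765 - 340 = 0  ✓
  Dividing out (λ - 5): p(λ) = (λ - 5)(λ² - 17λ + 68).
Step 3 — remaining eigenvalues from the quadratic λ² - 17λ + 68 = 0:
  Δ = 17² - 4·68 = 289 - 272 = 17,  λ = (17 ± √17)/2 = (17 ± 4.1231)/2 ≈ 10.5616 or 6.4384.
  Sorted: λ_1 = 10.5616,  λ_2 = 6.4384,  λ_3 = 5  (check: sum = 22 = tr ✓).

Step 4 — unit eigenvector for λ_1 ≈ 10.5616: v spans the null space of (Sigma - λ_1 I), whose rows are
  r_1 = (-1.5616, 0, 2),  r_2 = (0, -5.5616, 0),  r_3 = (2, 0, -2.5616).
  v is orthogonal to every row, so take v ∝ r_1 × r_2 = ((0)·(0) - (2)·(-5.5616), (2)·(0) - (-1.5616)·(0), (-1.5616)·(-5.5616) - (0)·(0)) ≈ (11.1231, 0, 8.6847).
  Let u = (11.1231, 0, 8.6847).
  ||u|| = √((11.1231)² + (0)² + (8.6847)²) = √(199.1468) ≈ 14.1119,  v_1 = u/||u|| ≈ (0.7882, 0, 0.6154) (||v_1|| = 1).

λ_1 = 10.5616,  λ_2 = 6.4384,  λ_3 = 5;  v_1 ≈ (0.7882, 0, 0.6154)
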